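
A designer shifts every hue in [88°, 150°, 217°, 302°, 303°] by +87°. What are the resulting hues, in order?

88 + 87 = 175°
150 + 87 = 237°
217 + 87 = 304°
302 + 87 = 389 → 389 − 360 = 29°
303 + 87 = 390 → 390 − 360 = 30°

175°, 237°, 304°, 29°, 30°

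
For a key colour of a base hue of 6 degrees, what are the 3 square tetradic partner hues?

A square tetradic scheme places four hues every 90°.
6 + 90 = 96°
6 + 180 = 186°
6 + 270 = 276°

96°, 186°, and 276°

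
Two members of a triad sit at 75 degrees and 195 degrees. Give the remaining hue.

A triad spaces three hues 120° apart.
The full set is {75°, 195°, 315°}.

315°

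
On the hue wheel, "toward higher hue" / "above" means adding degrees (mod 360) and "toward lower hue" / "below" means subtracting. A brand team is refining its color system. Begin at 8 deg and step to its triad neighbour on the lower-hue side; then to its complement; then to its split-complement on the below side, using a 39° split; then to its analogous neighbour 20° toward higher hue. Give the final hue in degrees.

8 − 120 = -112 → -112 + 360 = 248°   (triadic ↓)
248 + 180 = 428 → 428 − 360 = 68°   (complement)
68 + 141 = 209°   (split-comp 39° ↓)
209 + 20 = 229°   (analog 20° ↑)

229°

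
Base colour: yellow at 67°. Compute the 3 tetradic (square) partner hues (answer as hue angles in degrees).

A square tetradic scheme places four hues every 90°.
67 + 90 = 157°
67 + 180 = 247°
67 + 270 = 337°

157°, 247°, 337°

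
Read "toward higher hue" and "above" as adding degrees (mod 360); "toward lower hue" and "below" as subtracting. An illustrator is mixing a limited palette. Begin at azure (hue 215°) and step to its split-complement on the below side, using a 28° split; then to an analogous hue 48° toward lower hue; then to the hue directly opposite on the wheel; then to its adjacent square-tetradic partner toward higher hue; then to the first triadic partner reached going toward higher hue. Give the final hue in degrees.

349°

split-comp 28° ↓ +152°: 215 + 152 = 367 → 367 − 360 = 7°
analog 48° ↓ −48°: 7 − 48 = -41 → -41 + 360 = 319°
complement +180°: 319 + 180 = 499 → 499 − 360 = 139°
square ↑ +90°: 139 + 90 = 229°
triadic ↑ +120°: 229 + 120 = 349°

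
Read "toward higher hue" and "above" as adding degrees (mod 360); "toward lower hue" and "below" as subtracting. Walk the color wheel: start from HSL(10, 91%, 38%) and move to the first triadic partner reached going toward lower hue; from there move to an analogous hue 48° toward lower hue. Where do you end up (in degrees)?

−120° (triadic ↓): 10 − 120 = -110 → -110 + 360 = 250°
−48° (analog 48° ↓): 250 − 48 = 202°

202°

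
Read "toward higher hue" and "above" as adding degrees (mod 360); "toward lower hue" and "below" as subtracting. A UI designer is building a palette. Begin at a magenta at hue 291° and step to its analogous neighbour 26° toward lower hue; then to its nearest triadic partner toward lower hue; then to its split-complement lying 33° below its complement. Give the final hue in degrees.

−26° (analog 26° ↓): 291 − 26 = 265°
−120° (triadic ↓): 265 − 120 = 145°
+147° (split-comp 33° ↓): 145 + 147 = 292°

292°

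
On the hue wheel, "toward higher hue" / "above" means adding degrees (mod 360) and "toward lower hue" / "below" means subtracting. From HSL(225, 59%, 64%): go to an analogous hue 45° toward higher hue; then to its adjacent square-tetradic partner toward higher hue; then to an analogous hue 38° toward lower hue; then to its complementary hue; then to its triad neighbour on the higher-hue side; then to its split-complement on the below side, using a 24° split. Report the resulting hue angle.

58°

225 + 45 = 270°   (analog 45° ↑)
270 + 90 = 360 → 360 − 360 = 0°   (square ↑)
0 − 38 = -38 → -38 + 360 = 322°   (analog 38° ↓)
322 + 180 = 502 → 502 − 360 = 142°   (complement)
142 + 120 = 262°   (triadic ↑)
262 + 156 = 418 → 418 − 360 = 58°   (split-comp 24° ↓)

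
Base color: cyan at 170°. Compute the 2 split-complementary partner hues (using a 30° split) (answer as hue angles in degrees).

320° and 20°

Split-complementary hues sit 30° either side of the complement.
Complement of 170°: 170 + 180 = 350°
350 − 30 = 320°
350 + 30 = 380 → 380 − 360 = 20°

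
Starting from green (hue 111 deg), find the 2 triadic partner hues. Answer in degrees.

231° and 351°

A triad places three hues 120° apart.
111 + 120 = 231°
111 + 240 = 351°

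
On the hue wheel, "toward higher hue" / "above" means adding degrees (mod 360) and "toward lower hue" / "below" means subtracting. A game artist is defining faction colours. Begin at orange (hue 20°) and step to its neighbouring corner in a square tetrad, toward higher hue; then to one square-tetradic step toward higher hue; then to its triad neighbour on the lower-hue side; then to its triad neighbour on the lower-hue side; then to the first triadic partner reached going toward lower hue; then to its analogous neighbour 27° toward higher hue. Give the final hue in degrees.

square ↑ +90°: 20 + 90 = 110°
square ↑ +90°: 110 + 90 = 200°
triadic ↓ −120°: 200 − 120 = 80°
triadic ↓ −120°: 80 − 120 = -40 → -40 + 360 = 320°
triadic ↓ −120°: 320 − 120 = 200°
analog 27° ↑ +27°: 200 + 27 = 227°

227°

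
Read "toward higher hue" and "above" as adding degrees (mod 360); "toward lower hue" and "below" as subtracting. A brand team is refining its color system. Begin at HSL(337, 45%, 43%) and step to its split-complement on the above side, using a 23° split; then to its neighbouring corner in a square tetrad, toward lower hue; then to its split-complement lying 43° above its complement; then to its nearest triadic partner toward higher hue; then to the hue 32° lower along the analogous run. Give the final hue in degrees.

41°

337 + 203 = 540 → 540 − 360 = 180°   (split-comp 23° ↑)
180 − 90 = 90°   (square ↓)
90 + 223 = 313°   (split-comp 43° ↑)
313 + 120 = 433 → 433 − 360 = 73°   (triadic ↑)
73 − 32 = 41°   (analog 32° ↓)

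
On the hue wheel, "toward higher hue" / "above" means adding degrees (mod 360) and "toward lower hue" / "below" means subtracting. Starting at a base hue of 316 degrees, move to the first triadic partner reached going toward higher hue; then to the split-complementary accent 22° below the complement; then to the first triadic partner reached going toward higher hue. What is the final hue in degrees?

354°

316 + 120 = 436 → 436 − 360 = 76°   (triadic ↑)
76 + 158 = 234°   (split-comp 22° ↓)
234 + 120 = 354°   (triadic ↑)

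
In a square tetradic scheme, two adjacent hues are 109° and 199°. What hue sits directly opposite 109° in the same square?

289°

A square tetradic scheme places four hues 90° apart; opposite corners are 180° apart.
109 + 180 = 289°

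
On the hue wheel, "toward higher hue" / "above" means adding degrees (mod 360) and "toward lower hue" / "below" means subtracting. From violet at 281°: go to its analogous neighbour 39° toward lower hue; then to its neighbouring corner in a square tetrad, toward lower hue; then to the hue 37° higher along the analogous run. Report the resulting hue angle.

analog 39° ↓ −39°: 281 − 39 = 242°
square ↓ −90°: 242 − 90 = 152°
analog 37° ↑ +37°: 152 + 37 = 189°

189°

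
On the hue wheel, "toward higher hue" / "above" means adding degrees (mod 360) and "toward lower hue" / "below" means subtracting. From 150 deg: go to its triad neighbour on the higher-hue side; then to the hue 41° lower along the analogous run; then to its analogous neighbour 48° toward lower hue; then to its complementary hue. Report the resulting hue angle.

1°

150 + 120 = 270°   (triadic ↑)
270 − 41 = 229°   (analog 41° ↓)
229 − 48 = 181°   (analog 48° ↓)
181 + 180 = 361 → 361 − 360 = 1°   (complement)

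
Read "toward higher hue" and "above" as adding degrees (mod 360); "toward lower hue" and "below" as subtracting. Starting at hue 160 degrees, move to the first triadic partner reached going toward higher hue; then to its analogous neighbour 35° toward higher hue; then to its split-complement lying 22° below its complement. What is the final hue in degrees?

113°

160 + 120 = 280°   (triadic ↑)
280 + 35 = 315°   (analog 35° ↑)
315 + 158 = 473 → 473 − 360 = 113°   (split-comp 22° ↓)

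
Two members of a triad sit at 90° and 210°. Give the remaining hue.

A triad spaces three hues 120° apart.
The full set is {90°, 210°, 330°}.

330°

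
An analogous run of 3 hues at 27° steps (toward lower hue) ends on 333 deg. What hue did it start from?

2 steps of 27° (toward lower hue) give a net shift of −54°.
Start = end − shift: 333 + 54 = 387 → 387 − 360 = 27°

27°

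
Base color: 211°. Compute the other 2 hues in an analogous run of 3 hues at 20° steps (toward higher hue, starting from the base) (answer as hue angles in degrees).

231° and 251°

Analogous hues sit every 20° along the wheel.
211 + 20 = 231°
211 + 40 = 251°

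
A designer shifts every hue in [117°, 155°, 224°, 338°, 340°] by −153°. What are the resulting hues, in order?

117 − 153 = -36 → -36 + 360 = 324°
155 − 153 = 2°
224 − 153 = 71°
338 − 153 = 185°
340 − 153 = 187°

324°, 2°, 71°, 185°, 187°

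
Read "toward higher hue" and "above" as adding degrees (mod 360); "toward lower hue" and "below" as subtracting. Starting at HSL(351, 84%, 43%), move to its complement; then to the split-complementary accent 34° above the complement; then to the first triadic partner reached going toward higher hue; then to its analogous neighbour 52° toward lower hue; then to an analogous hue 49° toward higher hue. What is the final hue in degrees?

142°

+180° (complement): 351 + 180 = 531 → 531 − 360 = 171°
+214° (split-comp 34° ↑): 171 + 214 = 385 → 385 − 360 = 25°
+120° (triadic ↑): 25 + 120 = 145°
−52° (analog 52° ↓): 145 − 52 = 93°
+49° (analog 49° ↑): 93 + 49 = 142°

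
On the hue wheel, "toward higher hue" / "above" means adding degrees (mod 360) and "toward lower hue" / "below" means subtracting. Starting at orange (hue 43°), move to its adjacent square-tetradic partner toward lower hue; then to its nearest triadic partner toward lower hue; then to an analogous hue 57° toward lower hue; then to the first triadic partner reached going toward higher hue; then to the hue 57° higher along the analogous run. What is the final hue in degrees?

313°

square ↓ −90°: 43 − 90 = -47 → -47 + 360 = 313°
triadic ↓ −120°: 313 − 120 = 193°
analog 57° ↓ −57°: 193 − 57 = 136°
triadic ↑ +120°: 136 + 120 = 256°
analog 57° ↑ +57°: 256 + 57 = 313°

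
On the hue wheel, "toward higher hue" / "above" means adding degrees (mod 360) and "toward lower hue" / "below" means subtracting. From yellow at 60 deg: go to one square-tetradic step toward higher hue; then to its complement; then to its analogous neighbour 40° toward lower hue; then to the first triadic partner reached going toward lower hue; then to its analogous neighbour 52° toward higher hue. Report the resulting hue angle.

222°

60 + 90 = 150°   (square ↑)
150 + 180 = 330°   (complement)
330 − 40 = 290°   (analog 40° ↓)
290 − 120 = 170°   (triadic ↓)
170 + 52 = 222°   (analog 52° ↑)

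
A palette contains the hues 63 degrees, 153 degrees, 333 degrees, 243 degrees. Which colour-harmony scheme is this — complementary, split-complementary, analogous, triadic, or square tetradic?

square tetradic

Sort the hues: 63°, 153°, 243°, 333°.
Successive gaps around the wheel: 90°, 90°, 90°, 90°.
Four hues every 90° form a square tetradic scheme.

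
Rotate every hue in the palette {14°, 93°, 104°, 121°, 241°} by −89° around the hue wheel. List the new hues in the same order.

285°, 4°, 15°, 32°, 152°

14 − 89 = -75 → -75 + 360 = 285°
93 − 89 = 4°
104 − 89 = 15°
121 − 89 = 32°
241 − 89 = 152°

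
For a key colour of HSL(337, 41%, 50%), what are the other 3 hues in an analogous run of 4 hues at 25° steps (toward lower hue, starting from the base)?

Analogous hues sit every 25° along the wheel.
337 − 25 = 312°
337 − 50 = 287°
337 − 75 = 262°

312°, 287°, and 262°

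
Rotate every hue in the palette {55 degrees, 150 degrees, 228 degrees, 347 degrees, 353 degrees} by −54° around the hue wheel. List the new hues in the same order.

1°, 96°, 174°, 293°, 299°

55 − 54 = 1°
150 − 54 = 96°
228 − 54 = 174°
347 − 54 = 293°
353 − 54 = 299°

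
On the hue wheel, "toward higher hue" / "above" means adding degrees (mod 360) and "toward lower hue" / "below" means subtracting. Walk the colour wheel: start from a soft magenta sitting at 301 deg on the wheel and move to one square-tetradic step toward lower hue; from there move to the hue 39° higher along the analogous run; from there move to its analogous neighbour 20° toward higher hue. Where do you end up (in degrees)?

270°

−90° (square ↓): 301 − 90 = 211°
+39° (analog 39° ↑): 211 + 39 = 250°
+20° (analog 20° ↑): 250 + 20 = 270°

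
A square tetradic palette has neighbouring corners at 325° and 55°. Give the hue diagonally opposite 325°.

A square tetradic scheme places four hues 90° apart; opposite corners are 180° apart.
325 + 180 = 505 → 505 − 360 = 145°

145°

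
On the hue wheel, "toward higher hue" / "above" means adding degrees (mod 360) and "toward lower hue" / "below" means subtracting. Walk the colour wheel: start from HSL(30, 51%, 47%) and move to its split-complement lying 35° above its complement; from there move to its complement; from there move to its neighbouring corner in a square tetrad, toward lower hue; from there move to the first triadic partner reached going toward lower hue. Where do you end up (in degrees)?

+215° (split-comp 35° ↑): 30 + 215 = 245°
+180° (complement): 245 + 180 = 425 → 425 − 360 = 65°
−90° (square ↓): 65 − 90 = -25 → -25 + 360 = 335°
−120° (triadic ↓): 335 − 120 = 215°

215°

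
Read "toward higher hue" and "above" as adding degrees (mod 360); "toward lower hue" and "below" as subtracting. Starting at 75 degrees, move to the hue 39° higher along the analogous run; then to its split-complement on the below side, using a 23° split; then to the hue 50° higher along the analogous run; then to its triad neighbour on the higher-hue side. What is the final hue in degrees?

75 + 39 = 114°   (analog 39° ↑)
114 + 157 = 271°   (split-comp 23° ↓)
271 + 50 = 321°   (analog 50° ↑)
321 + 120 = 441 → 441 − 360 = 81°   (triadic ↑)

81°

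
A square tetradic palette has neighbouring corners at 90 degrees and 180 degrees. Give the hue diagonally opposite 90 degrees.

A square tetradic scheme places four hues 90° apart; opposite corners are 180° apart.
90 + 180 = 270°

270°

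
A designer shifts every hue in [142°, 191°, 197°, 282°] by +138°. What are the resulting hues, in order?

142 + 138 = 280°
191 + 138 = 329°
197 + 138 = 335°
282 + 138 = 420 → 420 − 360 = 60°

280°, 329°, 335°, 60°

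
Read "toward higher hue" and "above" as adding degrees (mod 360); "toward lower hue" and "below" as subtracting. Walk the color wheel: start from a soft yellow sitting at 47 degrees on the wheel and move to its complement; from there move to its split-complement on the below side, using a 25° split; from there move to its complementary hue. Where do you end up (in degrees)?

202°

+180° (complement): 47 + 180 = 227°
+155° (split-comp 25° ↓): 227 + 155 = 382 → 382 − 360 = 22°
+180° (complement): 22 + 180 = 202°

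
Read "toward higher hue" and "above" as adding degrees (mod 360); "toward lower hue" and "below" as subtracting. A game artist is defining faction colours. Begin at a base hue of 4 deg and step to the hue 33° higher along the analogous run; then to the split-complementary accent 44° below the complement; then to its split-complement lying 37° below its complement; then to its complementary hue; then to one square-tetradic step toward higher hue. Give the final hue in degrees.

226°

analog 33° ↑ +33°: 4 + 33 = 37°
split-comp 44° ↓ +136°: 37 + 136 = 173°
split-comp 37° ↓ +143°: 173 + 143 = 316°
complement +180°: 316 + 180 = 496 → 496 − 360 = 136°
square ↑ +90°: 136 + 90 = 226°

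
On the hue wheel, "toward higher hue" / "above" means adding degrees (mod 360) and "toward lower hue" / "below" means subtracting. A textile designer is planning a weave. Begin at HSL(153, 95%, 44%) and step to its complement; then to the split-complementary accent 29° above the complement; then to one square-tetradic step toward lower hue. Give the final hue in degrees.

+180° (complement): 153 + 180 = 333°
+209° (split-comp 29° ↑): 333 + 209 = 542 → 542 − 360 = 182°
−90° (square ↓): 182 − 90 = 92°

92°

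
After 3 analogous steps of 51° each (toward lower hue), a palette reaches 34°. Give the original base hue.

187°

3 steps of 51° (toward lower hue) give a net shift of −153°.
Start = end − shift: 34 + 153 = 187°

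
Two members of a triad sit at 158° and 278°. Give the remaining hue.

A triad spaces three hues 120° apart.
The full set is {38°, 158°, 278°}.

38°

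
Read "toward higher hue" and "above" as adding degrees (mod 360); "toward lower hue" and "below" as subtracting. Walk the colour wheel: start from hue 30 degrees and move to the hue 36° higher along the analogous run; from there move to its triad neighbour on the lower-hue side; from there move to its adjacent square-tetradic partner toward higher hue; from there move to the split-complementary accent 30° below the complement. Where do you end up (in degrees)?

186°

+36° (analog 36° ↑): 30 + 36 = 66°
−120° (triadic ↓): 66 − 120 = -54 → -54 + 360 = 306°
+90° (square ↑): 306 + 90 = 396 → 396 − 360 = 36°
+150° (split-comp 30° ↓): 36 + 150 = 186°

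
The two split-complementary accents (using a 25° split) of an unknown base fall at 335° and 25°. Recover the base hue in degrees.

The accents sit 25° either side of the complement, so the complement is their short-arc midpoint on the wheel.
Short-arc midpoint of 335° and 25°: 0°.
Base is 180° from the complement: 0 − 180 = -180 → -180 + 360 = 180°

180°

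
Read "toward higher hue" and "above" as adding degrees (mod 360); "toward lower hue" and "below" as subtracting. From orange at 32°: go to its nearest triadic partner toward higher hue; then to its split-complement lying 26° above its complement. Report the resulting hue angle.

+120° (triadic ↑): 32 + 120 = 152°
+206° (split-comp 26° ↑): 152 + 206 = 358°

358°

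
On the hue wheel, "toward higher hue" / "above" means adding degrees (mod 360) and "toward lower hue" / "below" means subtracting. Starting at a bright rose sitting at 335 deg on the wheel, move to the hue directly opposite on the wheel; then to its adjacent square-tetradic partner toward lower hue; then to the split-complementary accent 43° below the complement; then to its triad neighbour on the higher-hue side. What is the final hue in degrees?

322°

+180° (complement): 335 + 180 = 515 → 515 − 360 = 155°
−90° (square ↓): 155 − 90 = 65°
+137° (split-comp 43° ↓): 65 + 137 = 202°
+120° (triadic ↑): 202 + 120 = 322°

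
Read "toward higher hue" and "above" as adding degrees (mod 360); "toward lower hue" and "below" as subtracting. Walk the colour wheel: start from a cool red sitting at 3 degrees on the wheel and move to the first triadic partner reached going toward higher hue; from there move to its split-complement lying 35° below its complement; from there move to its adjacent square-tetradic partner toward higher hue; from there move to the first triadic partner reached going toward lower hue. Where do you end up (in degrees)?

238°

triadic ↑ +120°: 3 + 120 = 123°
split-comp 35° ↓ +145°: 123 + 145 = 268°
square ↑ +90°: 268 + 90 = 358°
triadic ↓ −120°: 358 − 120 = 238°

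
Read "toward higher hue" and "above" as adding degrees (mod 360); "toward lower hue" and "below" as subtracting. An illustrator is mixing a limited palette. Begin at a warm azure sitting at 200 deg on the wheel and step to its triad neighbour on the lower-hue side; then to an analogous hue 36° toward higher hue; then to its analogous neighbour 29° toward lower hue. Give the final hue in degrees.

200 − 120 = 80°   (triadic ↓)
80 + 36 = 116°   (analog 36° ↑)
116 − 29 = 87°   (analog 29° ↓)

87°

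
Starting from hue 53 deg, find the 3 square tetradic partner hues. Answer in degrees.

143°, 233°, 323°

A square tetradic scheme places four hues every 90°.
53 + 90 = 143°
53 + 180 = 233°
53 + 270 = 323°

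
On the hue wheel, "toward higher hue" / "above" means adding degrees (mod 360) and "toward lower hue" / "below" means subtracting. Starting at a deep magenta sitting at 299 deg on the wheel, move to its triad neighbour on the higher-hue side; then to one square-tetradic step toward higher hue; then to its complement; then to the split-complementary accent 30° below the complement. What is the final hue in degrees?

119°

299 + 120 = 419 → 419 − 360 = 59°   (triadic ↑)
59 + 90 = 149°   (square ↑)
149 + 180 = 329°   (complement)
329 + 150 = 479 → 479 − 360 = 119°   (split-comp 30° ↓)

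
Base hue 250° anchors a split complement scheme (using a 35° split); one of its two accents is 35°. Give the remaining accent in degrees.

105°

Split-complementary hues sit 35° either side of the complement.
Complement of the base 250°: 250 + 180 = 430 → 430 − 360 = 70°
The given accent 35° is 35° one side of 70°; the other accent sits 35° the other side: 70 + 35 = 105°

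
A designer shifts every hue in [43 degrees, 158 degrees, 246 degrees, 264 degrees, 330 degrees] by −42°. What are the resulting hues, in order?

43 − 42 = 1°
158 − 42 = 116°
246 − 42 = 204°
264 − 42 = 222°
330 − 42 = 288°

1°, 116°, 204°, 222°, 288°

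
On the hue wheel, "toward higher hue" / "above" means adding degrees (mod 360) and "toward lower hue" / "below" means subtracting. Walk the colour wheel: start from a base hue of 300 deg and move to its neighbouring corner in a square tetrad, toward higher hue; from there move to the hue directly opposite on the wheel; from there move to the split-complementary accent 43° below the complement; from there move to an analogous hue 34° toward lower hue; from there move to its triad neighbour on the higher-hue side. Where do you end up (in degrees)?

+90° (square ↑): 300 + 90 = 390 → 390 − 360 = 30°
+180° (complement): 30 + 180 = 210°
+137° (split-comp 43° ↓): 210 + 137 = 347°
−34° (analog 34° ↓): 347 − 34 = 313°
+120° (triadic ↑): 313 + 120 = 433 → 433 − 360 = 73°

73°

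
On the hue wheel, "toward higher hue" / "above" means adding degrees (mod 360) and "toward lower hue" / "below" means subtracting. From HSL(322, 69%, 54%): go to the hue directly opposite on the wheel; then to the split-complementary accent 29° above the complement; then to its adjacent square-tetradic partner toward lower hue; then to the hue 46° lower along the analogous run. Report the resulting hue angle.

322 + 180 = 502 → 502 − 360 = 142°   (complement)
142 + 209 = 351°   (split-comp 29° ↑)
351 − 90 = 261°   (square ↓)
261 − 46 = 215°   (analog 46° ↓)

215°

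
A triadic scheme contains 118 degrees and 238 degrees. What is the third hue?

358°

A triad spaces three hues 120° apart.
The full set is {118°, 238°, 358°}.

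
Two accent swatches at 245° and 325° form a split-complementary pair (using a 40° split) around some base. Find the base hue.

105°

The accents sit 40° either side of the complement, so the complement is their short-arc midpoint on the wheel.
Short-arc midpoint of 245° and 325°: 285°.
Base is 180° from the complement: 285 − 180 = 105°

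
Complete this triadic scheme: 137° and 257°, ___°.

A triad places three hues 120° apart.
The full set through 137° is {17°, 137°, 257°}.
Given {137°, 257°}, the missing hue is 17°.

17°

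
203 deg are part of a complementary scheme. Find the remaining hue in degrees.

The complement sits 180° across the wheel.
The full set through 203° is {23°, 203°}.
Given {203°}, the missing hue is 23°.

23°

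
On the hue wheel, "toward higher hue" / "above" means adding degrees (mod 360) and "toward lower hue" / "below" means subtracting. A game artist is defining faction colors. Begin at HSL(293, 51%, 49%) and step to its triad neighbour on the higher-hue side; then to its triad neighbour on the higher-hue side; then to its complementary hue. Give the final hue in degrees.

353°

triadic ↑ +120°: 293 + 120 = 413 → 413 − 360 = 53°
triadic ↑ +120°: 53 + 120 = 173°
complement +180°: 173 + 180 = 353°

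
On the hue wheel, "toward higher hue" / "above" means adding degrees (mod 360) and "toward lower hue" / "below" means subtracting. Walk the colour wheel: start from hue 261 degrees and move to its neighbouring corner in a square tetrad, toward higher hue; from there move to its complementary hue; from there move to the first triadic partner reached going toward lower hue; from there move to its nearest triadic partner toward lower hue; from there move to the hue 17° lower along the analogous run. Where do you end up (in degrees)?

261 + 90 = 351°   (square ↑)
351 + 180 = 531 → 531 − 360 = 171°   (complement)
171 − 120 = 51°   (triadic ↓)
51 − 120 = -69 → -69 + 360 = 291°   (triadic ↓)
291 − 17 = 274°   (analog 17° ↓)

274°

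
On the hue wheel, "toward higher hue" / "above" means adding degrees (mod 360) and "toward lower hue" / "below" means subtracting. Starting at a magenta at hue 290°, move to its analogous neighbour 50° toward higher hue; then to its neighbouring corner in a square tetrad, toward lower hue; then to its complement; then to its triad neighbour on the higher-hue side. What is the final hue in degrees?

190°

290 + 50 = 340°   (analog 50° ↑)
340 − 90 = 250°   (square ↓)
250 + 180 = 430 → 430 − 360 = 70°   (complement)
70 + 120 = 190°   (triadic ↑)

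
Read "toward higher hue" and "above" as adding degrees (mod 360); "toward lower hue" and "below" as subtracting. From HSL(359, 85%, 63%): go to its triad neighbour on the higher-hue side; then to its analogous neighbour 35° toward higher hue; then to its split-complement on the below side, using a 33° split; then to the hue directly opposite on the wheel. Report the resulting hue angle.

triadic ↑ +120°: 359 + 120 = 479 → 479 − 360 = 119°
analog 35° ↑ +35°: 119 + 35 = 154°
split-comp 33° ↓ +147°: 154 + 147 = 301°
complement +180°: 301 + 180 = 481 → 481 − 360 = 121°

121°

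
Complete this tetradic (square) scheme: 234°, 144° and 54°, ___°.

A square tetradic scheme places four hues every 90°.
The full set through 54° is {54°, 144°, 234°, 324°}.
Given {54°, 144°, 234°}, the missing hue is 324°.

324°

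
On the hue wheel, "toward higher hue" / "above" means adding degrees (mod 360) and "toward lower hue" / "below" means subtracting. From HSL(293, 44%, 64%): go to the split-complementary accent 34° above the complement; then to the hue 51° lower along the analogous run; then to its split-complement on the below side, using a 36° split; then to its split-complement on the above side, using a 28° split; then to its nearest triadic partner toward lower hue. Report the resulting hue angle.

328°

+214° (split-comp 34° ↑): 293 + 214 = 507 → 507 − 360 = 147°
−51° (analog 51° ↓): 147 − 51 = 96°
+144° (split-comp 36° ↓): 96 + 144 = 240°
+208° (split-comp 28° ↑): 240 + 208 = 448 → 448 − 360 = 88°
−120° (triadic ↓): 88 − 120 = -32 → -32 + 360 = 328°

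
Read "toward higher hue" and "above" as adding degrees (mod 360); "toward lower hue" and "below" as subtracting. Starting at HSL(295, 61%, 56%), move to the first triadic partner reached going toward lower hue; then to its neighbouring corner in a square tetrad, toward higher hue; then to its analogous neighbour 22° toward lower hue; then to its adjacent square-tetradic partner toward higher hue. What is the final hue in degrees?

−120° (triadic ↓): 295 − 120 = 175°
+90° (square ↑): 175 + 90 = 265°
−22° (analog 22° ↓): 265 − 22 = 243°
+90° (square ↑): 243 + 90 = 333°

333°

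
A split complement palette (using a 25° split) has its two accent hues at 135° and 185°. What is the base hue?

340°

The accents sit 25° either side of the complement, so the complement is their short-arc midpoint on the wheel.
Short-arc midpoint of 135° and 185°: 160°.
Base is 180° from the complement: 160 − 180 = -20 → -20 + 360 = 340°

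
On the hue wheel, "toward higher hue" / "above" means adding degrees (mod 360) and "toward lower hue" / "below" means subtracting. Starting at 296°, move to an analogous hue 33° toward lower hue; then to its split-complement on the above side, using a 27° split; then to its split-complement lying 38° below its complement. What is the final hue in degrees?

252°

−33° (analog 33° ↓): 296 − 33 = 263°
+207° (split-comp 27° ↑): 263 + 207 = 470 → 470 − 360 = 110°
+142° (split-comp 38° ↓): 110 + 142 = 252°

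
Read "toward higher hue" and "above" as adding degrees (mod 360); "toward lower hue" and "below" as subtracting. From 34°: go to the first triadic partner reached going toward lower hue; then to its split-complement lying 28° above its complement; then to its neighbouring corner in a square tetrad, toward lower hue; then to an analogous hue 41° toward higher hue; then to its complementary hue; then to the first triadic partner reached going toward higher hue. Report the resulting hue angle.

13°

−120° (triadic ↓): 34 − 120 = -86 → -86 + 360 = 274°
+208° (split-comp 28° ↑): 274 + 208 = 482 → 482 − 360 = 122°
−90° (square ↓): 122 − 90 = 32°
+41° (analog 41° ↑): 32 + 41 = 73°
+180° (complement): 73 + 180 = 253°
+120° (triadic ↑): 253 + 120 = 373 → 373 − 360 = 13°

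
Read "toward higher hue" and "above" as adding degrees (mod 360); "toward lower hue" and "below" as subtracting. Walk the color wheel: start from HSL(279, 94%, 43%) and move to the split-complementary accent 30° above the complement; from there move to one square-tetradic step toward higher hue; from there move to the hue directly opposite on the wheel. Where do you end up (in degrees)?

39°

+210° (split-comp 30° ↑): 279 + 210 = 489 → 489 − 360 = 129°
+90° (square ↑): 129 + 90 = 219°
+180° (complement): 219 + 180 = 399 → 399 − 360 = 39°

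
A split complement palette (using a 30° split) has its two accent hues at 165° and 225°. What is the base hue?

The accents sit 30° either side of the complement, so the complement is their short-arc midpoint on the wheel.
Short-arc midpoint of 165° and 225°: 195°.
Base is 180° from the complement: 195 − 180 = 15°

15°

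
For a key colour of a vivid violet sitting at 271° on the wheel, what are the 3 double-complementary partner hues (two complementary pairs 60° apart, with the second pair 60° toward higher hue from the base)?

A rectangular tetradic uses two complementary pairs 60° apart: offsets 0°, 60°, 180°, 240°.
271 + 60 = 331°
271 + 180 = 451 → 451 − 360 = 91°
271 + 240 = 511 → 511 − 360 = 151°

331°, 91° and 151°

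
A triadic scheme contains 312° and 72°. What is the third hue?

192°

A triad spaces three hues 120° apart.
The full set is {72°, 192°, 312°}.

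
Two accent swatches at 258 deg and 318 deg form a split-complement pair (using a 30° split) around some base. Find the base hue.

108°

The accents sit 30° either side of the complement, so the complement is their short-arc midpoint on the wheel.
Short-arc midpoint of 258° and 318°: 288°.
Base is 180° from the complement: 288 − 180 = 108°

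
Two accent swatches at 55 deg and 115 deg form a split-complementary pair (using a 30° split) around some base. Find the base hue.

265°

The accents sit 30° either side of the complement, so the complement is their short-arc midpoint on the wheel.
Short-arc midpoint of 55° and 115°: 85°.
Base is 180° from the complement: 85 − 180 = -95 → -95 + 360 = 265°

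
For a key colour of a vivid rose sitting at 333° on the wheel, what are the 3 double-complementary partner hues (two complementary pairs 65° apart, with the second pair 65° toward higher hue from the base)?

A rectangular tetradic uses two complementary pairs 65° apart: offsets 0°, 65°, 180°, 245°.
333 + 65 = 398 → 398 − 360 = 38°
333 + 180 = 513 → 513 − 360 = 153°
333 + 245 = 578 → 578 − 360 = 218°

38°, 153° and 218°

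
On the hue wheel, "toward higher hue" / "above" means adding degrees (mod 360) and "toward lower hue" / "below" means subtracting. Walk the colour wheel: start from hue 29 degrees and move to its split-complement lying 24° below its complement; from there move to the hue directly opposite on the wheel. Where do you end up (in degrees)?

5°

split-comp 24° ↓ +156°: 29 + 156 = 185°
complement +180°: 185 + 180 = 365 → 365 − 360 = 5°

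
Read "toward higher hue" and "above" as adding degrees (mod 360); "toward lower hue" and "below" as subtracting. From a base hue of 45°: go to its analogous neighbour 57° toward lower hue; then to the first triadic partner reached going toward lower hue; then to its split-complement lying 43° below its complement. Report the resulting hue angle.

−57° (analog 57° ↓): 45 − 57 = -12 → -12 + 360 = 348°
−120° (triadic ↓): 348 − 120 = 228°
+137° (split-comp 43° ↓): 228 + 137 = 365 → 365 − 360 = 5°

5°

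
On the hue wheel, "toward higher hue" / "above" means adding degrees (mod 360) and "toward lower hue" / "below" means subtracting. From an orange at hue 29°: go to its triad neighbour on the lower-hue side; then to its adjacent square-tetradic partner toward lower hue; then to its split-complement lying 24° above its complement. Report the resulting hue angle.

23°

−120° (triadic ↓): 29 − 120 = -91 → -91 + 360 = 269°
−90° (square ↓): 269 − 90 = 179°
+204° (split-comp 24° ↑): 179 + 204 = 383 → 383 − 360 = 23°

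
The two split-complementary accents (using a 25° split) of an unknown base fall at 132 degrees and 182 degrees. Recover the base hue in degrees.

337°

The accents sit 25° either side of the complement, so the complement is their short-arc midpoint on the wheel.
Short-arc midpoint of 132° and 182°: 157°.
Base is 180° from the complement: 157 − 180 = -23 → -23 + 360 = 337°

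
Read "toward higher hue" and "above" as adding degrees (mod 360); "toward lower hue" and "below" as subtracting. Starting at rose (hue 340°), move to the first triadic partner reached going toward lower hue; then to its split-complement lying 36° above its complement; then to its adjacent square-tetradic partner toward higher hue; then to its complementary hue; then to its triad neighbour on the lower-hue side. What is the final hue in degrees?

226°

−120° (triadic ↓): 340 − 120 = 220°
+216° (split-comp 36° ↑): 220 + 216 = 436 → 436 − 360 = 76°
+90° (square ↑): 76 + 90 = 166°
+180° (complement): 166 + 180 = 346°
−120° (triadic ↓): 346 − 120 = 226°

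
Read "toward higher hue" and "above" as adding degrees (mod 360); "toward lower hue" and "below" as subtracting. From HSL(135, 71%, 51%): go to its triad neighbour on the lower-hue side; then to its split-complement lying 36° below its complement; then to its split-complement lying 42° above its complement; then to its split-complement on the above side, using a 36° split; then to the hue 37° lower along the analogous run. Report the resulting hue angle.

−120° (triadic ↓): 135 − 120 = 15°
+144° (split-comp 36° ↓): 15 + 144 = 159°
+222° (split-comp 42° ↑): 159 + 222 = 381 → 381 − 360 = 21°
+216° (split-comp 36° ↑): 21 + 216 = 237°
−37° (analog 37° ↓): 237 − 37 = 200°

200°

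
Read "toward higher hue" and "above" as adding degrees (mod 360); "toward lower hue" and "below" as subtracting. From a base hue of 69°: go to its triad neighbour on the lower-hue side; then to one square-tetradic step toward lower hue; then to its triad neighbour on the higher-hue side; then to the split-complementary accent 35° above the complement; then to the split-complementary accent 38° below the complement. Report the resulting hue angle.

triadic ↓ −120°: 69 − 120 = -51 → -51 + 360 = 309°
square ↓ −90°: 309 − 90 = 219°
triadic ↑ +120°: 219 + 120 = 339°
split-comp 35° ↑ +215°: 339 + 215 = 554 → 554 − 360 = 194°
split-comp 38° ↓ +142°: 194 + 142 = 336°

336°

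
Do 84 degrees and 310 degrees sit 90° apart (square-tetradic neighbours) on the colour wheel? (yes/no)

Angular distance: |84 − 310| = 226; shorter arc = 360 − 226 = 134°.
90° apart (square-tetradic neighbours) requires 90°.

no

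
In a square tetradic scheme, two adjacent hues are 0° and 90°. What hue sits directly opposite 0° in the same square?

A square tetradic scheme places four hues 90° apart; opposite corners are 180° apart.
0 + 180 = 180°

180°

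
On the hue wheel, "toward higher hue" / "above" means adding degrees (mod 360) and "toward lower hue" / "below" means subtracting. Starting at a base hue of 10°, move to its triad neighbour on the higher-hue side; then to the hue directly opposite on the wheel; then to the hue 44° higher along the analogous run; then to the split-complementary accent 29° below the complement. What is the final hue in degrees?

triadic ↑ +120°: 10 + 120 = 130°
complement +180°: 130 + 180 = 310°
analog 44° ↑ +44°: 310 + 44 = 354°
split-comp 29° ↓ +151°: 354 + 151 = 505 → 505 − 360 = 145°

145°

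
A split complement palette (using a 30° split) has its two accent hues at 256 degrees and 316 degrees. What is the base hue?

106°

The accents sit 30° either side of the complement, so the complement is their short-arc midpoint on the wheel.
Short-arc midpoint of 256° and 316°: 286°.
Base is 180° from the complement: 286 − 180 = 106°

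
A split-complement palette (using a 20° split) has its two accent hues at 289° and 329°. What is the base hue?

The accents sit 20° either side of the complement, so the complement is their short-arc midpoint on the wheel.
Short-arc midpoint of 289° and 329°: 309°.
Base is 180° from the complement: 309 − 180 = 129°

129°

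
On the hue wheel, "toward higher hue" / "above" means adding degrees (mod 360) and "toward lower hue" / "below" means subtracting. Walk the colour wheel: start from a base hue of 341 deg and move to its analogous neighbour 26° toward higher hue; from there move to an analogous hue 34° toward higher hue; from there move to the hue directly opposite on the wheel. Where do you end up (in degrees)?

221°

+26° (analog 26° ↑): 341 + 26 = 367 → 367 − 360 = 7°
+34° (analog 34° ↑): 7 + 34 = 41°
+180° (complement): 41 + 180 = 221°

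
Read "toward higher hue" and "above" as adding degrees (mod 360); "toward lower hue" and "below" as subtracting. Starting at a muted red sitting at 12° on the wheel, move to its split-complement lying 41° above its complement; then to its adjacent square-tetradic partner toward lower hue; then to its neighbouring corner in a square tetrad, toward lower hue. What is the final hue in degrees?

split-comp 41° ↑ +221°: 12 + 221 = 233°
square ↓ −90°: 233 − 90 = 143°
square ↓ −90°: 143 − 90 = 53°

53°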